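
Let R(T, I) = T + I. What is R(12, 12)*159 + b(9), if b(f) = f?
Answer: 3825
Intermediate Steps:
R(T, I) = I + T
R(12, 12)*159 + b(9) = (12 + 12)*159 + 9 = 24*159 + 9 = 3816 + 9 = 3825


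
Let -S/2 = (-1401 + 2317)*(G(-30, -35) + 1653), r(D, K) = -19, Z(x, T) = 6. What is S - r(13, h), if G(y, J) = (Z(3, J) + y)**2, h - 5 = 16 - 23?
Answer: -4083509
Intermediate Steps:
h = -2 (h = 5 + (16 - 23) = 5 - 7 = -2)
G(y, J) = (6 + y)**2
S = -4083528 (S = -2*(-1401 + 2317)*((6 - 30)**2 + 1653) = -1832*((-24)**2 + 1653) = -1832*(576 + 1653) = -1832*2229 = -2*2041764 = -4083528)
S - r(13, h) = -4083528 - 1*(-19) = -4083528 + 19 = -4083509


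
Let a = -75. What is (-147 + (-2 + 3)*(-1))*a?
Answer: 11100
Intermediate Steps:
(-147 + (-2 + 3)*(-1))*a = (-147 + (-2 + 3)*(-1))*(-75) = (-147 + 1*(-1))*(-75) = (-147 - 1)*(-75) = -148*(-75) = 11100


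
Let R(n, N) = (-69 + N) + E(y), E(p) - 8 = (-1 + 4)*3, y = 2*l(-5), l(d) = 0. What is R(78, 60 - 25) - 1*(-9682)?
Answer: 9665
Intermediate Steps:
y = 0 (y = 2*0 = 0)
E(p) = 17 (E(p) = 8 + (-1 + 4)*3 = 8 + 3*3 = 8 + 9 = 17)
R(n, N) = -52 + N (R(n, N) = (-69 + N) + 17 = -52 + N)
R(78, 60 - 25) - 1*(-9682) = (-52 + (60 - 25)) - 1*(-9682) = (-52 + 35) + 9682 = -17 + 9682 = 9665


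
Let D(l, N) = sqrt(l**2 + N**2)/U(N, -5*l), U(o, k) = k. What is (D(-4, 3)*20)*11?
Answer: 55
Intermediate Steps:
D(l, N) = -sqrt(N**2 + l**2)/(5*l) (D(l, N) = sqrt(l**2 + N**2)/((-5*l)) = sqrt(N**2 + l**2)*(-1/(5*l)) = -sqrt(N**2 + l**2)/(5*l))
(D(-4, 3)*20)*11 = (-1/5*sqrt(3**2 + (-4)**2)/(-4)*20)*11 = (-1/5*(-1/4)*sqrt(9 + 16)*20)*11 = (-1/5*(-1/4)*sqrt(25)*20)*11 = (-1/5*(-1/4)*5*20)*11 = ((1/4)*20)*11 = 5*11 = 55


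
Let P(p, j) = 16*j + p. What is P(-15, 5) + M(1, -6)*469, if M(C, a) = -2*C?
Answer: -873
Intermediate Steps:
P(p, j) = p + 16*j
P(-15, 5) + M(1, -6)*469 = (-15 + 16*5) - 2*1*469 = (-15 + 80) - 2*469 = 65 - 938 = -873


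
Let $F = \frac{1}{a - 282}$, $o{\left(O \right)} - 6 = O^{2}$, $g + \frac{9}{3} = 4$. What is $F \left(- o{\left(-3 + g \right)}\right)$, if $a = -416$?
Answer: $\frac{5}{349} \approx 0.014327$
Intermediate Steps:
$g = 1$ ($g = -3 + 4 = 1$)
$o{\left(O \right)} = 6 + O^{2}$
$F = - \frac{1}{698}$ ($F = \frac{1}{-416 - 282} = \frac{1}{-698} = - \frac{1}{698} \approx -0.0014327$)
$F \left(- o{\left(-3 + g \right)}\right) = - \frac{\left(-1\right) \left(6 + \left(-3 + 1\right)^{2}\right)}{698} = - \frac{\left(-1\right) \left(6 + \left(-2\right)^{2}\right)}{698} = - \frac{\left(-1\right) \left(6 + 4\right)}{698} = - \frac{\left(-1\right) 10}{698} = \left(- \frac{1}{698}\right) \left(-10\right) = \frac{5}{349}$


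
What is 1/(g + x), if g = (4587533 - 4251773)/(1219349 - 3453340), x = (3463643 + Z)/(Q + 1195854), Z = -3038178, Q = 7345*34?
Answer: 3229421645744/465115696975 ≈ 6.9433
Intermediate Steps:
Q = 249730
x = 425465/1445584 (x = (3463643 - 3038178)/(249730 + 1195854) = 425465/1445584 ≈ 0.29432)
g = -335760/2233991 (g = 335760/(-2233991) = 335760*(-1/2233991) = -335760/2233991 ≈ -0.15030)
1/(g + x) = 1/(-335760/2233991 + 425465/1445584) = 1/(465115696975/3229421645744) = 3229421645744/465115696975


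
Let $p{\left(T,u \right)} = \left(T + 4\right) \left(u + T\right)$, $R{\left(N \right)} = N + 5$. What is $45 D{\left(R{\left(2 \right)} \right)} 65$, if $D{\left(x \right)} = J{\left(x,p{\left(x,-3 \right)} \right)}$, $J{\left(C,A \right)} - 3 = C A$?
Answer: $909675$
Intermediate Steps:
$R{\left(N \right)} = 5 + N$
$p{\left(T,u \right)} = \left(4 + T\right) \left(T + u\right)$
$J{\left(C,A \right)} = 3 + A C$ ($J{\left(C,A \right)} = 3 + C A = 3 + A C$)
$D{\left(x \right)} = 3 + x \left(-12 + x + x^{2}\right)$ ($D{\left(x \right)} = 3 + \left(x^{2} + 4 x + 4 \left(-3\right) + x \left(-3\right)\right) x = 3 + \left(x^{2} + 4 x - 12 - 3 x\right) x = 3 + \left(-12 + x + x^{2}\right) x = 3 + x \left(-12 + x + x^{2}\right)$)
$45 D{\left(R{\left(2 \right)} \right)} 65 = 45 \left(3 + \left(5 + 2\right) \left(-12 + \left(5 + 2\right) + \left(5 + 2\right)^{2}\right)\right) 65 = 45 \left(3 + 7 \left(-12 + 7 + 7^{2}\right)\right) 65 = 45 \left(3 + 7 \left(-12 + 7 + 49\right)\right) 65 = 45 \left(3 + 7 \cdot 44\right) 65 = 45 \left(3 + 308\right) 65 = 45 \cdot 311 \cdot 65 = 13995 \cdot 65 = 909675$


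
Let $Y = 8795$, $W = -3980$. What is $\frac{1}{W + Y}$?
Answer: $\frac{1}{4815} \approx 0.00020768$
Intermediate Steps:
$\frac{1}{W + Y} = \frac{1}{-3980 + 8795} = \frac{1}{4815}$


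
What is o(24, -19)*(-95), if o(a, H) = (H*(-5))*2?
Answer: -18050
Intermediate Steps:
o(a, H) = -10*H (o(a, H) = -5*H*2 = -10*H)
o(24, -19)*(-95) = -10*(-19)*(-95) = 190*(-95) = -18050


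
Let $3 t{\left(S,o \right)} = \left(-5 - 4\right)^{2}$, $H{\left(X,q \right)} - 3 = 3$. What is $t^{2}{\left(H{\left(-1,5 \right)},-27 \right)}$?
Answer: $729$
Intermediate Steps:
$H{\left(X,q \right)} = 6$ ($H{\left(X,q \right)} = 3 + 3 = 6$)
$t{\left(S,o \right)} = 27$ ($t{\left(S,o \right)} = \frac{\left(-5 - 4\right)^{2}}{3} = \frac{\left(-9\right)^{2}}{3} = \frac{1}{3} \cdot 81 = 27$)
$t^{2}{\left(H{\left(-1,5 \right)},-27 \right)} = 27^{2} = 729$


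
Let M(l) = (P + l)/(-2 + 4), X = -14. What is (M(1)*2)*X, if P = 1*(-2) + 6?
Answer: -70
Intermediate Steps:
P = 4 (P = -2 + 6 = 4)
M(l) = 2 + l/2 (M(l) = (4 + l)/(-2 + 4) = (4 + l)/2 = (4 + l)*(½) = 2 + l/2)
(M(1)*2)*X = ((2 + (½)*1)*2)*(-14) = ((2 + ½)*2)*(-14) = ((5/2)*2)*(-14) = 5*(-14) = -70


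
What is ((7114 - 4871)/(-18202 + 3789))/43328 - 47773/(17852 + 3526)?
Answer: -2130974271109/953590830528 ≈ -2.2347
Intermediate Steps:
((7114 - 4871)/(-18202 + 3789))/43328 - 47773/(17852 + 3526) = (2243/(-14413))*(1/43328) - 47773/21378 = (2243*(-1/14413))*(1/43328) - 47773*1/21378 = -2243/14413*1/43328 - 47773/21378 = -2243/624486464 - 47773/21378 = -2130974271109/953590830528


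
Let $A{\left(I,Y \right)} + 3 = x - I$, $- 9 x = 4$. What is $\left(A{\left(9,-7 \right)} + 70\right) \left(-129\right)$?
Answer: $- \frac{22274}{3} \approx -7424.7$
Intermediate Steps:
$x = - \frac{4}{9}$ ($x = \left(- \frac{1}{9}\right) 4 = - \frac{4}{9} \approx -0.44444$)
$A{\left(I,Y \right)} = - \frac{31}{9} - I$ ($A{\left(I,Y \right)} = -3 - \left(\frac{4}{9} + I\right) = - \frac{31}{9} - I$)
$\left(A{\left(9,-7 \right)} + 70\right) \left(-129\right) = \left(\left(- \frac{31}{9} - 9\right) + 70\right) \left(-129\right) = \left(- \frac{112}{9} + 70\right) \left(-129\right) = \frac{518}{9} \left(-129\right) = - \frac{22274}{3}$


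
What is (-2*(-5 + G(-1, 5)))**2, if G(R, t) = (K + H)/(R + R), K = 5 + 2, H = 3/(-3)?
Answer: 256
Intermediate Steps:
H = -1 (H = 3*(-1/3) = -1)
K = 7
G(R, t) = 3/R (G(R, t) = (7 - 1)/(R + R) = 6/((2*R)) = 6*(1/(2*R)) = 3/R)
(-2*(-5 + G(-1, 5)))**2 = (-2*(-5 + 3/(-1)))**2 = (-2*(-5 + 3*(-1)))**2 = (-2*(-5 - 3))**2 = (-2*(-8))**2 = 16**2 = 256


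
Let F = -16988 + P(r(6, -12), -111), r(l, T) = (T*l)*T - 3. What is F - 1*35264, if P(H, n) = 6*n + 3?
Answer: -52915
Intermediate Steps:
r(l, T) = -3 + l*T**2 (r(l, T) = l*T**2 - 3 = -3 + l*T**2)
P(H, n) = 3 + 6*n
F = -17651 (F = -16988 + (3 + 6*(-111)) = -16988 + (3 - 666) = -16988 - 663 = -17651)
F - 1*35264 = -17651 - 1*35264 = -17651 - 35264 = -52915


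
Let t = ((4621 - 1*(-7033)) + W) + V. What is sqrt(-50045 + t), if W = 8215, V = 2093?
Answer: I*sqrt(28083) ≈ 167.58*I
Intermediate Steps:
t = 21962 (t = ((4621 - 1*(-7033)) + 8215) + 2093 = ((4621 + 7033) + 8215) + 2093 = (11654 + 8215) + 2093 = 19869 + 2093 = 21962)
sqrt(-50045 + t) = sqrt(-50045 + 21962) = sqrt(-28083) = I*sqrt(28083)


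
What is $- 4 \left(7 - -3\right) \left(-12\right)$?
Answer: $480$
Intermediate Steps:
$- 4 \left(7 - -3\right) \left(-12\right) = - 4 \left(7 + 3\right) \left(-12\right) = \left(-4\right) 10 \left(-12\right) = \left(-40\right) \left(-12\right) = 480$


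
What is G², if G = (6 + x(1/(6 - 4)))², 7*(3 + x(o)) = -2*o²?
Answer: 2825761/38416 ≈ 73.557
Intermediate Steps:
x(o) = -3 - 2*o²/7 (x(o) = -3 + (-2*o²)/7 = -3 - 2*o²/7)
G = 1681/196 (G = (6 + (-3 - 2/(7*(6 - 4)²)))² = (6 + (-3 - 2*(1/2)²/7))² = (6 + (-3 - 2*(½)²/7))² = (6 + (-3 - 2/7*¼))² = (6 + (-3 - 1/14))² = (6 - 43/14)² = (41/14)² = 1681/196 ≈ 8.5765)
G² = (1681/196)² = 2825761/38416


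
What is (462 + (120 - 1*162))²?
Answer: 176400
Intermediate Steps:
(462 + (120 - 1*162))² = (462 + (120 - 162))² = (462 - 42)² = 420² = 176400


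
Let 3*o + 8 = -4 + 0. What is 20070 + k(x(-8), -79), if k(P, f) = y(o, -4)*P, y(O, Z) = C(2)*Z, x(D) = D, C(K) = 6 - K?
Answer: 20198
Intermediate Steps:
o = -4 (o = -8/3 + (-4 + 0)/3 = -8/3 + (1/3)*(-4) = -8/3 - 4/3 = -4)
y(O, Z) = 4*Z (y(O, Z) = (6 - 1*2)*Z = (6 - 2)*Z = 4*Z)
k(P, f) = -16*P (k(P, f) = (4*(-4))*P = -16*P)
20070 + k(x(-8), -79) = 20070 - 16*(-8) = 20070 + 128 = 20198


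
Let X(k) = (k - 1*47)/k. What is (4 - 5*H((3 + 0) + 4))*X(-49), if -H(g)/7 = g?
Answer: 23904/49 ≈ 487.84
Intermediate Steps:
H(g) = -7*g
X(k) = (-47 + k)/k (X(k) = (k - 47)/k = (-47 + k)/k)
(4 - 5*H((3 + 0) + 4))*X(-49) = (4 - (-35)*((3 + 0) + 4))*((-47 - 49)/(-49)) = (4 - (-35)*(3 + 4))*(-1/49*(-96)) = (4 - (-35)*7)*(96/49) = (4 - 5*(-49))*(96/49) = (4 + 245)*(96/49) = 249*(96/49) = 23904/49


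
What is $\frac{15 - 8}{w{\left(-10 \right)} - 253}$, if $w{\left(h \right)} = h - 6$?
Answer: $- \frac{7}{269} \approx -0.026022$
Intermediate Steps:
$w{\left(h \right)} = -6 + h$
$\frac{15 - 8}{w{\left(-10 \right)} - 253} = \frac{15 - 8}{\left(-6 - 10\right) - 253} = \frac{7}{-16 - 253} = \frac{7}{-269} = 7 \left(- \frac{1}{269}\right) = - \frac{7}{269}$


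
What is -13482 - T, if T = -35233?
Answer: 21751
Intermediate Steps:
-13482 - T = -13482 - 1*(-35233) = -13482 + 35233 = 21751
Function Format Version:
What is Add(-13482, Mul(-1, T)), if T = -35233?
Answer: 21751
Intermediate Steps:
Add(-13482, Mul(-1, T)) = Add(-13482, Mul(-1, -35233)) = Add(-13482, 35233) = 21751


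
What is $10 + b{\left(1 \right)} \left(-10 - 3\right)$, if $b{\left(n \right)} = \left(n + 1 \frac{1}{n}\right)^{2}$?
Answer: $-42$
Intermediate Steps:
$b{\left(n \right)} = \left(n + \frac{1}{n}\right)^{2}$
$10 + b{\left(1 \right)} \left(-10 - 3\right) = 10 + 1^{-2} \left(1 + 1^{2}\right)^{2} \left(-10 - 3\right) = 10 + 1 \left(1 + 1\right)^{2} \left(-13\right) = 10 + 1 \cdot 2^{2} \left(-13\right) = 10 + 1 \cdot 4 \left(-13\right) = 10 + 4 \left(-13\right) = 10 - 52 = -42$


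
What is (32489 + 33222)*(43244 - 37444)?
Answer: 381123800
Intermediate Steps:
(32489 + 33222)*(43244 - 37444) = 65711*5800 = 381123800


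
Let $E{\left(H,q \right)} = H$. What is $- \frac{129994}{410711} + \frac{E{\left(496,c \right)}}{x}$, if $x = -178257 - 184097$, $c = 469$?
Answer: $- \frac{23653779266}{74411386847} \approx -0.31788$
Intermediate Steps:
$x = -362354$ ($x = -178257 - 184097 = -362354$)
$- \frac{129994}{410711} + \frac{E{\left(496,c \right)}}{x} = - \frac{129994}{410711} + \frac{496}{-362354} = \left(-129994\right) \frac{1}{410711} + 496 \left(- \frac{1}{362354}\right) = - \frac{129994}{410711} - \frac{248}{181177} = - \frac{23653779266}{74411386847}$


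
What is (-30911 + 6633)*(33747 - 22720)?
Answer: -267713506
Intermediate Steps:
(-30911 + 6633)*(33747 - 22720) = -24278*11027 = -267713506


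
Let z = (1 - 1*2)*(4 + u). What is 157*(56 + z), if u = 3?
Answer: 7693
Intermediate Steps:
z = -7 (z = (1 - 1*2)*(4 + 3) = (1 - 2)*7 = -1*7 = -7)
157*(56 + z) = 157*(56 - 7) = 157*49 = 7693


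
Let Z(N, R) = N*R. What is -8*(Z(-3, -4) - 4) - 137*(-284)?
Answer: 38844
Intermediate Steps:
-8*(Z(-3, -4) - 4) - 137*(-284) = -8*(-3*(-4) - 4) - 137*(-284) = -8*(12 - 4) + 38908 = -8*8 + 38908 = -64 + 38908 = 38844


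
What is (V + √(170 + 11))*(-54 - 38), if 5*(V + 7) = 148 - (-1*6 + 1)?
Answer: -10856/5 - 92*√181 ≈ -3408.9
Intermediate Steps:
V = 118/5 (V = -7 + (148 - (-1*6 + 1))/5 = -7 + (148 - (-6 + 1))/5 = -7 + (148 - 1*(-5))/5 = -7 + (148 + 5)/5 = -7 + (⅕)*153 = -7 + 153/5 = 118/5 ≈ 23.600)
(V + √(170 + 11))*(-54 - 38) = (118/5 + √(170 + 11))*(-54 - 38) = (118/5 + √181)*(-92) = -10856/5 - 92*√181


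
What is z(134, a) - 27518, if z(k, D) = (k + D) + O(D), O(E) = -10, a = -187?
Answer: -27581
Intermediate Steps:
z(k, D) = -10 + D + k (z(k, D) = (k + D) - 10 = (D + k) - 10 = -10 + D + k)
z(134, a) - 27518 = (-10 - 187 + 134) - 27518 = -63 - 27518 = -27581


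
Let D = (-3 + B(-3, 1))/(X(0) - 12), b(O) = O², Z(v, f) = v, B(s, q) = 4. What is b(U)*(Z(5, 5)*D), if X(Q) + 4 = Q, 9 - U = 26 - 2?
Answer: -1125/16 ≈ -70.313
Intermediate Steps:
U = -15 (U = 9 - (26 - 2) = 9 - 1*24 = 9 - 24 = -15)
X(Q) = -4 + Q
D = -1/16 (D = (-3 + 4)/((-4 + 0) - 12) = 1/(-4 - 12) = 1/(-16) = 1*(-1/16) = -1/16 ≈ -0.062500)
b(U)*(Z(5, 5)*D) = (-15)²*(5*(-1/16)) = 225*(-5/16) = -1125/16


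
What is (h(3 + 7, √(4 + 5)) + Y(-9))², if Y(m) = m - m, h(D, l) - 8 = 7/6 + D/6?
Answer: 4225/36 ≈ 117.36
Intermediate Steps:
h(D, l) = 55/6 + D/6 (h(D, l) = 8 + (7/6 + D/6) = 55/6 + D/6)
Y(m) = 0
(h(3 + 7, √(4 + 5)) + Y(-9))² = ((55/6 + (3 + 7)/6) + 0)² = ((55/6 + (⅙)*10) + 0)² = ((55/6 + 5/3) + 0)² = (65/6 + 0)² = (65/6)² = 4225/36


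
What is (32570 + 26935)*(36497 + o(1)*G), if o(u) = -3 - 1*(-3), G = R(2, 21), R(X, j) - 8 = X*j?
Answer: 2171753985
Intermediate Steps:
R(X, j) = 8 + X*j
G = 50 (G = 8 + 2*21 = 8 + 42 = 50)
o(u) = 0 (o(u) = -3 + 3 = 0)
(32570 + 26935)*(36497 + o(1)*G) = (32570 + 26935)*(36497 + 0*50) = 59505*(36497 + 0) = 59505*36497 = 2171753985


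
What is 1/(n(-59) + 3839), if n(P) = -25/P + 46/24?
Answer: 708/2719669 ≈ 0.00026033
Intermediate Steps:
n(P) = 23/12 - 25/P (n(P) = -25/P + 46*(1/24) = -25/P + 23/12 = 23/12 - 25/P)
1/(n(-59) + 3839) = 1/((23/12 - 25/(-59)) + 3839) = 1/((23/12 - 25*(-1/59)) + 3839) = 1/((23/12 + 25/59) + 3839) = 1/(1657/708 + 3839) = 1/(2719669/708) = 708/2719669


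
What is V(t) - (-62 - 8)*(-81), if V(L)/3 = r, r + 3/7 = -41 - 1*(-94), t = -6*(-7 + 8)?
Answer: -38586/7 ≈ -5512.3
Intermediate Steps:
t = -6 (t = -6*1 = -6)
r = 368/7 (r = -3/7 + (-41 - 1*(-94)) = -3/7 + (-41 + 94) = -3/7 + 53 = 368/7 ≈ 52.571)
V(L) = 1104/7 (V(L) = 3*(368/7) = 1104/7)
V(t) - (-62 - 8)*(-81) = 1104/7 - (-62 - 8)*(-81) = 1104/7 - (-70)*(-81) = 1104/7 - 1*5670 = 1104/7 - 5670 = -38586/7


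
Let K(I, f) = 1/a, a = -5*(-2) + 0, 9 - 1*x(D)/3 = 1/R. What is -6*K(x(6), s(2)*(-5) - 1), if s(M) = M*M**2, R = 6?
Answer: -3/5 ≈ -0.60000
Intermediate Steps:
s(M) = M**3
x(D) = 53/2 (x(D) = 27 - 3/6 = 27 - 3*1/6 = 27 - 1/2 = 53/2)
a = 10 (a = 10 + 0 = 10)
K(I, f) = 1/10
-6*K(x(6), s(2)*(-5) - 1) = -6*1/10 = -3/5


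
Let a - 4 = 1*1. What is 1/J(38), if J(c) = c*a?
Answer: 1/190 ≈ 0.0052632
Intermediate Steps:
a = 5 (a = 4 + 1*1 = 4 + 1 = 5)
J(c) = 5*c (J(c) = c*5 = 5*c)
1/J(38) = 1/(5*38) = 1/190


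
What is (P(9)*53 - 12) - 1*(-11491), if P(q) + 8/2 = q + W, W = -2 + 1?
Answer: 11691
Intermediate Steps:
W = -1
P(q) = -5 + q (P(q) = -4 + (q - 1) = -4 + (-1 + q) = -5 + q)
(P(9)*53 - 12) - 1*(-11491) = ((-5 + 9)*53 - 12) - 1*(-11491) = (4*53 - 12) + 11491 = (212 - 12) + 11491 = 200 + 11491 = 11691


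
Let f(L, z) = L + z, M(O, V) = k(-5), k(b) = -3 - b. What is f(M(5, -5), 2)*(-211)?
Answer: -844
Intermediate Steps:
M(O, V) = 2 (M(O, V) = -3 - 1*(-5) = -3 + 5 = 2)
f(M(5, -5), 2)*(-211) = (2 + 2)*(-211) = 4*(-211) = -844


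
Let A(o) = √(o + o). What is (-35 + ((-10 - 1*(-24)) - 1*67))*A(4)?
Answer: -176*√2 ≈ -248.90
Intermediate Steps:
A(o) = √2*√o (A(o) = √(2*o) = √2*√o)
(-35 + ((-10 - 1*(-24)) - 1*67))*A(4) = (-35 + ((-10 - 1*(-24)) - 1*67))*(√2*√4) = (-35 + ((-10 + 24) - 67))*(√2*2) = (-35 + (14 - 67))*(2*√2) = (-35 - 53)*(2*√2) = -176*√2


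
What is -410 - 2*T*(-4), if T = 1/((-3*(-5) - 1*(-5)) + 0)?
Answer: -2048/5 ≈ -409.60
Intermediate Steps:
T = 1/20 (T = 1/((15 + 5) + 0) = 1/(20 + 0) = 1/20 ≈ 0.050000)
-410 - 2*T*(-4) = -410 - 2*1/20*(-4) = -410 - 1/10*(-4) = -410 + 2/5 = -2048/5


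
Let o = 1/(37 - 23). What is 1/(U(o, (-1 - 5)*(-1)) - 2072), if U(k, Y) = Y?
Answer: -1/2066 ≈ -0.00048403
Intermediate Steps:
o = 1/14 ≈ 0.071429
1/(U(o, (-1 - 5)*(-1)) - 2072) = 1/((-1 - 5)*(-1) - 2072) = 1/(-6*(-1) - 2072) = 1/(6 - 2072) = 1/(-2066) = -1/2066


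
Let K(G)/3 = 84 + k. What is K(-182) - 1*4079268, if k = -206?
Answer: -4079634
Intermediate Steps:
K(G) = -366 (K(G) = 3*(84 - 206) = 3*(-122) = -366)
K(-182) - 1*4079268 = -366 - 1*4079268 = -366 - 4079268 = -4079634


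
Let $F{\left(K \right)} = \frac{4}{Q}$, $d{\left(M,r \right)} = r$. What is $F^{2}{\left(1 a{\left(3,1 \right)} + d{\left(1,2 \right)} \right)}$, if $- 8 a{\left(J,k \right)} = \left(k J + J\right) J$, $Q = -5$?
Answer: $\frac{16}{25} \approx 0.64$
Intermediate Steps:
$a{\left(J,k \right)} = - \frac{J \left(J + J k\right)}{8}$ ($a{\left(J,k \right)} = - \frac{\left(k J + J\right) J}{8} = - \frac{\left(J k + J\right) J}{8} = - \frac{\left(J + J k\right) J}{8} = - \frac{J \left(J + J k\right)}{8}$)
$F{\left(K \right)} = - \frac{4}{5}$ ($F{\left(K \right)} = \frac{4}{-5} = 4 \left(- \frac{1}{5}\right) = - \frac{4}{5}$)
$F^{2}{\left(1 a{\left(3,1 \right)} + d{\left(1,2 \right)} \right)} = \left(- \frac{4}{5}\right)^{2} = \frac{16}{25}$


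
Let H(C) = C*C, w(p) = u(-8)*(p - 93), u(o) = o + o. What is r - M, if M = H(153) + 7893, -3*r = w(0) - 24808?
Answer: -70586/3 ≈ -23529.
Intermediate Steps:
u(o) = 2*o
w(p) = 1488 - 16*p (w(p) = (2*(-8))*(p - 93) = -16*(-93 + p) = 1488 - 16*p)
H(C) = C²
r = 23320/3 (r = -((1488 - 16*0) - 24808)/3 = -((1488 + 0) - 24808)/3 = -(1488 - 24808)/3 = -⅓*(-23320) = 23320/3 ≈ 7773.3)
M = 31302 (M = 153² + 7893 = 23409 + 7893 = 31302)
r - M = 23320/3 - 1*31302 = 23320/3 - 31302 = -70586/3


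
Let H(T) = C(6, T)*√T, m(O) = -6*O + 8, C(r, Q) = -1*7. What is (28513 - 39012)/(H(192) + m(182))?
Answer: 2845229/291412 - 73493*√3/145706 ≈ 8.8900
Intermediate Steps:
C(r, Q) = -7
m(O) = 8 - 6*O
H(T) = -7*√T
(28513 - 39012)/(H(192) + m(182)) = (28513 - 39012)/(-56*√3 + (8 - 6*182)) = -10499/(-56*√3 + (8 - 1092)) = -10499/(-56*√3 - 1084) = -10499/(-1084 - 56*√3)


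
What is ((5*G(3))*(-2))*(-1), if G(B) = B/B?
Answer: 10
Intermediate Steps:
G(B) = 1
((5*G(3))*(-2))*(-1) = ((5*1)*(-2))*(-1) = (5*(-2))*(-1) = -10*(-1) = 10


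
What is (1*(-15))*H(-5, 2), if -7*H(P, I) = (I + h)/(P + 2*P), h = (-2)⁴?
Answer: -18/7 ≈ -2.5714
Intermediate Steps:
h = 16
H(P, I) = -(16 + I)/(21*P) (H(P, I) = -(I + 16)/(7*(P + 2*P)) = -(16 + I)/(7*(3*P)) = -(16 + I)*1/(3*P)/7 = -(16 + I)/(21*P))
(1*(-15))*H(-5, 2) = (1*(-15))*((1/21)*(-16 - 1*2)/(-5)) = -5*(-1)*(-16 - 2)/(7*5) = -5*(-1)*(-18)/(7*5) = -15*6/35 = -18/7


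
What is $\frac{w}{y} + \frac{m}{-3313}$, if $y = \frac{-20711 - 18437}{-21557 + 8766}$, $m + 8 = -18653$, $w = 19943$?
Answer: $\frac{845846735597}{129697324} \approx 6521.7$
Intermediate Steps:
$m = -18661$ ($m = -8 - 18653 = -18661$)
$y = \frac{39148}{12791}$ ($y = - \frac{39148}{-12791} = \left(-39148\right) \left(- \frac{1}{12791}\right) = \frac{39148}{12791} \approx 3.0606$)
$\frac{w}{y} + \frac{m}{-3313} = \frac{19943}{\frac{39148}{12791}} - \frac{18661}{-3313} = 19943 \cdot \frac{12791}{39148} - - \frac{18661}{3313} = \frac{255090913}{39148} + \frac{18661}{3313} = \frac{845846735597}{129697324}$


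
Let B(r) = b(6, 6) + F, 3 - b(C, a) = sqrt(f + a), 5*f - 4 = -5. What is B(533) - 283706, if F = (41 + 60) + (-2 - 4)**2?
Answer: -283566 - sqrt(145)/5 ≈ -2.8357e+5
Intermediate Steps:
f = -1/5 (f = 4/5 + (1/5)*(-5) = 4/5 - 1 = -1/5 ≈ -0.20000)
b(C, a) = 3 - sqrt(-1/5 + a)
F = 137 (F = 101 + (-6)**2 = 101 + 36 = 137)
B(r) = 140 - sqrt(145)/5 (B(r) = (3 - sqrt(-5 + 25*6)/5) + 137 = (3 - sqrt(-5 + 150)/5) + 137 = (3 - sqrt(145)/5) + 137 = 140 - sqrt(145)/5)
B(533) - 283706 = (140 - sqrt(145)/5) - 283706 = -283566 - sqrt(145)/5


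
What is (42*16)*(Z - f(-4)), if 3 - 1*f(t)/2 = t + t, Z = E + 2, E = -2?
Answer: -14784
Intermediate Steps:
Z = 0 (Z = -2 + 2 = 0)
f(t) = 6 - 4*t (f(t) = 6 - 2*(t + t) = 6 - 4*t)
(42*16)*(Z - f(-4)) = (42*16)*(0 - (6 - 4*(-4))) = 672*(0 - (6 + 16)) = 672*(0 - 1*22) = 672*(0 - 22) = 672*(-22) = -14784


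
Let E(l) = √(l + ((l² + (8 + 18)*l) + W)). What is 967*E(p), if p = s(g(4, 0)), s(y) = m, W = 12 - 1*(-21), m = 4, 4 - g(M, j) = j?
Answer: 967*√157 ≈ 12116.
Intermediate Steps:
g(M, j) = 4 - j
W = 33 (W = 12 + 21 = 33)
s(y) = 4
p = 4
E(l) = √(33 + l² + 27*l) (E(l) = √(l + ((l² + (8 + 18)*l) + 33)) = √(l + ((l² + 26*l) + 33)) = √(l + (33 + l² + 26*l)) = √(33 + l² + 27*l))
967*E(p) = 967*√(33 + 4² + 27*4) = 967*√(33 + 16 + 108) = 967*√157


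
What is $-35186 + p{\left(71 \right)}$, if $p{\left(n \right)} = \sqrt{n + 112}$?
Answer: $-35186 + \sqrt{183} \approx -35173.0$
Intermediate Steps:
$p{\left(n \right)} = \sqrt{112 + n}$
$-35186 + p{\left(71 \right)} = -35186 + \sqrt{112 + 71} = -35186 + \sqrt{183}$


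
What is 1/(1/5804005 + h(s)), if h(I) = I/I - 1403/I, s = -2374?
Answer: 13778707870/21921729259 ≈ 0.62854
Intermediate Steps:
h(I) = 1 - 1403/I
1/(1/5804005 + h(s)) = 1/(1/5804005 + (-1403 - 2374)/(-2374)) = 1/(1/5804005 - 1/2374*(-3777)) = 1/(1/5804005 + 3777/2374) = 1/(21921729259/13778707870) = 13778707870/21921729259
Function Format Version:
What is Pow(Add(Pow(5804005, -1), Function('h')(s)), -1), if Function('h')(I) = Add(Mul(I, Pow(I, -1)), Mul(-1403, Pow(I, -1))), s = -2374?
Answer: Rational(13778707870, 21921729259) ≈ 0.62854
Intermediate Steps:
Function('h')(I) = Add(1, Mul(-1403, Pow(I, -1)))
Pow(Add(Pow(5804005, -1), Function('h')(s)), -1) = Pow(Add(Pow(5804005, -1), Mul(Pow(-2374, -1), Add(-1403, -2374))), -1) = Pow(Add(Rational(1, 5804005), Mul(Rational(-1, 2374), -3777)), -1) = Pow(Add(Rational(1, 5804005), Rational(3777, 2374)), -1) = Pow(Rational(21921729259, 13778707870), -1) = Rational(13778707870, 21921729259)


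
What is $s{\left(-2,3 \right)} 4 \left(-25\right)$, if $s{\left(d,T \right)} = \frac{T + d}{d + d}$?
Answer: $25$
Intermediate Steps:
$s{\left(d,T \right)} = \frac{T + d}{2 d}$
$s{\left(-2,3 \right)} 4 \left(-25\right) = \frac{3 - 2}{2 \left(-2\right)} 4 \left(-25\right) = \frac{1}{2} \left(- \frac{1}{2}\right) 1 \cdot 4 \left(-25\right) = \left(- \frac{1}{4}\right) 4 \left(-25\right) = \left(-1\right) \left(-25\right) = 25$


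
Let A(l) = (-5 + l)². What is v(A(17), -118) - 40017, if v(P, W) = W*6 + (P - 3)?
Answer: -40584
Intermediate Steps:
v(P, W) = -3 + P + 6*W (v(P, W) = 6*W + (-3 + P) = -3 + P + 6*W)
v(A(17), -118) - 40017 = (-3 + (-5 + 17)² + 6*(-118)) - 40017 = (-3 + 12² - 708) - 40017 = (-3 + 144 - 708) - 40017 = -567 - 40017 = -40584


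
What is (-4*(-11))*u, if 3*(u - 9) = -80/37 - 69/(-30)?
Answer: 73634/185 ≈ 398.02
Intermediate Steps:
u = 3347/370 (u = 9 + (-80/37 - 69/(-30))/3 = 9 + (-80*1/37 - 69*(-1/30))/3 = 9 + (-80/37 + 23/10)/3 = 9 + (⅓)*(51/370) = 9 + 17/370 = 3347/370 ≈ 9.0459)
(-4*(-11))*u = -4*(-11)*(3347/370) = 44*(3347/370) = 73634/185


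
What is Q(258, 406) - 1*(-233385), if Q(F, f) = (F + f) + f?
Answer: 234455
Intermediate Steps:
Q(F, f) = F + 2*f
Q(258, 406) - 1*(-233385) = (258 + 2*406) - 1*(-233385) = (258 + 812) + 233385 = 1070 + 233385 = 234455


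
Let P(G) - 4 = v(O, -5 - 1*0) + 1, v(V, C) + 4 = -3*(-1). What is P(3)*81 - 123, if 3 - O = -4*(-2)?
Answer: 201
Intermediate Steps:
O = -5 (O = 3 - (-4)*(-2) = 3 - 1*8 = 3 - 8 = -5)
v(V, C) = -1 (v(V, C) = -4 - 3*(-1) = -4 + 3 = -1)
P(G) = 4 (P(G) = 4 + (-1 + 1) = 4 + 0 = 4)
P(3)*81 - 123 = 4*81 - 123 = 324 - 123 = 201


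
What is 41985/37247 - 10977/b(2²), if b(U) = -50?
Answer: 410959569/1862350 ≈ 220.67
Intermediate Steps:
41985/37247 - 10977/b(2²) = 41985/37247 - 10977/(-50) = 41985*(1/37247) - 10977*(-1/50) = 41985/37247 + 10977/50 = 410959569/1862350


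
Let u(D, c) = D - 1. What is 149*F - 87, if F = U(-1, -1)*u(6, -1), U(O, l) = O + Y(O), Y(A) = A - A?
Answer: -832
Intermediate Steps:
Y(A) = 0
U(O, l) = O (U(O, l) = O + 0 = O)
u(D, c) = -1 + D
F = -5 (F = -(-1 + 6) = -1*5 = -5)
149*F - 87 = 149*(-5) - 87 = -745 - 87 = -832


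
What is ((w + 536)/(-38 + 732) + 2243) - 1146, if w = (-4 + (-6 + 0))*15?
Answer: 380852/347 ≈ 1097.6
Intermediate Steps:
w = -150 (w = (-4 - 6)*15 = -10*15 = -150)
((w + 536)/(-38 + 732) + 2243) - 1146 = ((-150 + 536)/(-38 + 732) + 2243) - 1146 = (386/694 + 2243) - 1146 = (386*(1/694) + 2243) - 1146 = (193/347 + 2243) - 1146 = 778514/347 - 1146 = 380852/347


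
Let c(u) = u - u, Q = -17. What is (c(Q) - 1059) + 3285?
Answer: 2226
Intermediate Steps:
c(u) = 0
(c(Q) - 1059) + 3285 = (0 - 1059) + 3285 = -1059 + 3285 = 2226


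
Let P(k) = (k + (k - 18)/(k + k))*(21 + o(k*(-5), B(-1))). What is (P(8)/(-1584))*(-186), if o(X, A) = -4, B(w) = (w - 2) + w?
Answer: 31093/2112 ≈ 14.722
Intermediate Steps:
B(w) = -2 + 2*w (B(w) = (-2 + w) + w = -2 + 2*w)
P(k) = 17*k + 17*(-18 + k)/(2*k) (P(k) = (k + (k - 18)/(k + k))*(21 - 4) = (k + (-18 + k)/((2*k)))*17 = (k + (-18 + k)*(1/(2*k)))*17 = (k + (-18 + k)/(2*k))*17 = 17*k + 17*(-18 + k)/(2*k))
(P(8)/(-1584))*(-186) = ((17/2 - 153/8 + 17*8)/(-1584))*(-186) = ((17/2 - 153*⅛ + 136)*(-1/1584))*(-186) = ((17/2 - 153/8 + 136)*(-1/1584))*(-186) = ((1003/8)*(-1/1584))*(-186) = -1003/12672*(-186) = 31093/2112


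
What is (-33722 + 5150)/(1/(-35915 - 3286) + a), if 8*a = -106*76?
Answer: 280012743/9868852 ≈ 28.373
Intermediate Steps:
a = -1007 (a = (-106*76)/8 = (1/8)*(-8056) = -1007)
(-33722 + 5150)/(1/(-35915 - 3286) + a) = (-33722 + 5150)/(1/(-35915 - 3286) - 1007) = -28572/(1/(-39201) - 1007) = -28572/(-1/39201 - 1007) = -28572/(-39475408/39201) = -28572*(-39201/39475408) = 280012743/9868852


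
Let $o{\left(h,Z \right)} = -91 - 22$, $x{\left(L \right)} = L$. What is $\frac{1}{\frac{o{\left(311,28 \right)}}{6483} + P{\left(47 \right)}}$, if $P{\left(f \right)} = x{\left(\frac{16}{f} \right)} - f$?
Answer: $- \frac{304701}{14222530} \approx -0.021424$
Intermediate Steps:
$o{\left(h,Z \right)} = -113$ ($o{\left(h,Z \right)} = -91 - 22 = -113$)
$P{\left(f \right)} = - f + \frac{16}{f}$ ($P{\left(f \right)} = \frac{16}{f} - f = - f + \frac{16}{f}$)
$\frac{1}{\frac{o{\left(311,28 \right)}}{6483} + P{\left(47 \right)}} = \frac{1}{- \frac{113}{6483} + \left(\left(-1\right) 47 + \frac{16}{47}\right)} = \frac{1}{\left(-113\right) \frac{1}{6483} + \left(-47 + 16 \cdot \frac{1}{47}\right)} = \frac{1}{- \frac{113}{6483} + \left(-47 + \frac{16}{47}\right)} = \frac{1}{- \frac{113}{6483} - \frac{2193}{47}} = \frac{1}{- \frac{14222530}{304701}} = - \frac{304701}{14222530}$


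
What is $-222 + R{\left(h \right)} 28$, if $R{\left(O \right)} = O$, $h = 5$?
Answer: $-82$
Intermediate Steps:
$-222 + R{\left(h \right)} 28 = -222 + 5 \cdot 28 = -222 + 140 = -82$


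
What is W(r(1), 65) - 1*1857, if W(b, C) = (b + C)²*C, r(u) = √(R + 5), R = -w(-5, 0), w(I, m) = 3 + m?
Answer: 272898 + 8450*√2 ≈ 2.8485e+5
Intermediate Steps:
R = -3 (R = -(3 + 0) = -1*3 = -3)
r(u) = √2 (r(u) = √(-3 + 5) = √2)
W(b, C) = C*(C + b)² (W(b, C) = (C + b)²*C = C*(C + b)²)
W(r(1), 65) - 1*1857 = 65*(65 + √2)² - 1*1857 = 65*(65 + √2)² - 1857 = -1857 + 65*(65 + √2)²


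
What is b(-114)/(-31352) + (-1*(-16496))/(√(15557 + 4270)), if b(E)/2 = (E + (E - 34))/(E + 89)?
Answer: -131/195950 + 16496*√2203/6609 ≈ 117.15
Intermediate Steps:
b(E) = 2*(-34 + 2*E)/(89 + E) (b(E) = 2*((E + (E - 34))/(E + 89)) = 2*((E + (-34 + E))/(89 + E)) = 2*((-34 + 2*E)/(89 + E)) = 2*(-34 + 2*E)/(89 + E))
b(-114)/(-31352) + (-1*(-16496))/(√(15557 + 4270)) = (4*(-17 - 114)/(89 - 114))/(-31352) + (-1*(-16496))/(√(15557 + 4270)) = (4*(-131)/(-25))*(-1/31352) + 16496/(√19827) = (4*(-1/25)*(-131))*(-1/31352) + 16496/((3*√2203)) = (524/25)*(-1/31352) + 16496*(√2203/6609) = -131/195950 + 16496*√2203/6609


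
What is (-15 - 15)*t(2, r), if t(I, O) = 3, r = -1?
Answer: -90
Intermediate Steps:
(-15 - 15)*t(2, r) = (-15 - 15)*3 = -30*3 = -90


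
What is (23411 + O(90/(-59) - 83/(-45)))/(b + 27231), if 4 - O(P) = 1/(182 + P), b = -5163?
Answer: 944516000/890180823 ≈ 1.0610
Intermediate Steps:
O(P) = 4 - 1/(182 + P)
(23411 + O(90/(-59) - 83/(-45)))/(b + 27231) = (23411 + (727 + 4*(90/(-59) - 83/(-45)))/(182 + (90/(-59) - 83/(-45))))/(-5163 + 27231) = (23411 + (727 + 4*(90*(-1/59) - 83*(-1/45)))/(182 + (90*(-1/59) - 83*(-1/45))))/22068 = (23411 + (727 + 4*(-90/59 + 83/45))/(182 + (-90/59 + 83/45)))*(1/22068) = (23411 + (727 + 4*(847/2655))/(182 + 847/2655))*(1/22068) = (23411 + (727 + 3388/2655)/(484057/2655))*(1/22068) = (23411 + (2655/484057)*(1933573/2655))*(1/22068) = (23411 + 1933573/484057)*(1/22068) = (11334192000/484057)*(1/22068) = 944516000/890180823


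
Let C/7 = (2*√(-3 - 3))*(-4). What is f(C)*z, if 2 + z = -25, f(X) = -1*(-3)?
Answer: -81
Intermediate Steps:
C = -56*I*√6 (C = 7*((2*√(-3 - 3))*(-4)) = 7*((2*√(-6))*(-4)) = 7*((2*(I*√6))*(-4)) = 7*((2*I*√6)*(-4)) = 7*(-8*I*√6) = -56*I*√6 ≈ -137.17*I)
f(X) = 3
z = -27 (z = -2 - 25 = -27)
f(C)*z = 3*(-27) = -81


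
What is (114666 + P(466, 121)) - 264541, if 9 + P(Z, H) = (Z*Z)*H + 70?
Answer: 26126062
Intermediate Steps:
P(Z, H) = 61 + H*Z² (P(Z, H) = -9 + ((Z*Z)*H + 70) = -9 + (Z²*H + 70) = -9 + (H*Z² + 70) = -9 + (70 + H*Z²) = 61 + H*Z²)
(114666 + P(466, 121)) - 264541 = (114666 + (61 + 121*466²)) - 264541 = (114666 + (61 + 121*217156)) - 264541 = (114666 + (61 + 26275876)) - 264541 = (114666 + 26275937) - 264541 = 26390603 - 264541 = 26126062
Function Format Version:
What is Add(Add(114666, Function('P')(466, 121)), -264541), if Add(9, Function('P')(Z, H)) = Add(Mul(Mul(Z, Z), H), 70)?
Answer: 26126062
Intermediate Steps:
Function('P')(Z, H) = Add(61, Mul(H, Pow(Z, 2))) (Function('P')(Z, H) = Add(-9, Add(Mul(Mul(Z, Z), H), 70)) = Add(-9, Add(Mul(Pow(Z, 2), H), 70)) = Add(-9, Add(Mul(H, Pow(Z, 2)), 70)) = Add(-9, Add(70, Mul(H, Pow(Z, 2)))) = Add(61, Mul(H, Pow(Z, 2))))
Add(Add(114666, Function('P')(466, 121)), -264541) = Add(Add(114666, Add(61, Mul(121, Pow(466, 2)))), -264541) = Add(Add(114666, Add(61, Mul(121, 217156))), -264541) = Add(Add(114666, Add(61, 26275876)), -264541) = Add(Add(114666, 26275937), -264541) = Add(26390603, -264541) = 26126062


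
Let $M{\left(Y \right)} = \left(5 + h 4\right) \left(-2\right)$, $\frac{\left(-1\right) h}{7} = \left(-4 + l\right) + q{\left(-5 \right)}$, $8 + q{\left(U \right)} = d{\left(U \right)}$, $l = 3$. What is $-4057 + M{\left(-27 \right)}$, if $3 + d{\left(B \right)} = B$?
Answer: $-5019$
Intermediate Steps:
$d{\left(B \right)} = -3 + B$
$q{\left(U \right)} = -11 + U$ ($q{\left(U \right)} = -8 + \left(-3 + U\right) = -11 + U$)
$h = 119$ ($h = - 7 \left(\left(-4 + 3\right) - 16\right) = - 7 \left(-1 - 16\right) = \left(-7\right) \left(-17\right) = 119$)
$M{\left(Y \right)} = -962$ ($M{\left(Y \right)} = \left(5 + 119 \cdot 4\right) \left(-2\right) = \left(5 + 476\right) \left(-2\right) = 481 \left(-2\right) = -962$)
$-4057 + M{\left(-27 \right)} = -4057 - 962 = -5019$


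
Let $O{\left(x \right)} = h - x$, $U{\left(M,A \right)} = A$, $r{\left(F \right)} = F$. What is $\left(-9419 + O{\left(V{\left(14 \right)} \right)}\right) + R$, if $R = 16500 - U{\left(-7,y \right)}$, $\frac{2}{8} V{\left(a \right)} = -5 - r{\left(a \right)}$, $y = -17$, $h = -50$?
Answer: $7124$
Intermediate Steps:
$V{\left(a \right)} = -20 - 4 a$ ($V{\left(a \right)} = 4 \left(-5 - a\right) = -20 - 4 a$)
$R = 16517$ ($R = 16500 - -17 = 16500 + 17 = 16517$)
$O{\left(x \right)} = -50 - x$
$\left(-9419 + O{\left(V{\left(14 \right)} \right)}\right) + R = \left(-9419 - \left(30 - 56\right)\right) + 16517 = \left(-9419 - -26\right) + 16517 = \left(-9419 + \left(-50 + 76\right)\right) + 16517 = \left(-9419 + 26\right) + 16517 = -9393 + 16517 = 7124$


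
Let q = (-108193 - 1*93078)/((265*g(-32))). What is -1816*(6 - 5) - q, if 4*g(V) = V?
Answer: -4051191/2120 ≈ -1910.9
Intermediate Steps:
g(V) = V/4
q = 201271/2120 (q = (-108193 - 1*93078)/((265*((¼)*(-32)))) = (-108193 - 93078)/((265*(-8))) = -201271/(-2120) = -201271*(-1/2120) = 201271/2120 ≈ 94.939)
-1816*(6 - 5) - q = -1816*(6 - 5) - 1*201271/2120 = -1816 - 201271/2120 = -4051191/2120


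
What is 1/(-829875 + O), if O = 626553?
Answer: -1/203322 ≈ -4.9183e-6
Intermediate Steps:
1/(-829875 + O) = 1/(-829875 + 626553) = 1/(-203322) = -1/203322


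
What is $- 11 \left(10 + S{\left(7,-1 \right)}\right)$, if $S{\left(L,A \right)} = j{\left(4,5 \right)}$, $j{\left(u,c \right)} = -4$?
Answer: $-66$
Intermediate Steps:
$S{\left(L,A \right)} = -4$
$- 11 \left(10 + S{\left(7,-1 \right)}\right) = - 11 \left(10 - 4\right) = \left(-11\right) 6 = -66$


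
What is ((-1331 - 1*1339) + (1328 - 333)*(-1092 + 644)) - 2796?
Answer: -451226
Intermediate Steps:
((-1331 - 1*1339) + (1328 - 333)*(-1092 + 644)) - 2796 = ((-1331 - 1339) + 995*(-448)) - 2796 = (-2670 - 445760) - 2796 = -448430 - 2796 = -451226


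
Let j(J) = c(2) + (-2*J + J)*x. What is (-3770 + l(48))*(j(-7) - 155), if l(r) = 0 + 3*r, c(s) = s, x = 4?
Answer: 453250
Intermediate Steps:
j(J) = 2 - 4*J (j(J) = 2 + (-2*J + J)*4 = 2 - J*4 = 2 - 4*J)
l(r) = 3*r
(-3770 + l(48))*(j(-7) - 155) = (-3770 + 3*48)*((2 - 4*(-7)) - 155) = (-3770 + 144)*((2 + 28) - 155) = -3626*(30 - 155) = -3626*(-125) = 453250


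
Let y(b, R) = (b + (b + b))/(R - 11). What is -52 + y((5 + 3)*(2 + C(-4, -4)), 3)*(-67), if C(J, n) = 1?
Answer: 551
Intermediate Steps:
y(b, R) = 3*b/(-11 + R) (y(b, R) = (b + 2*b)/(-11 + R) = (3*b)/(-11 + R) = 3*b/(-11 + R))
-52 + y((5 + 3)*(2 + C(-4, -4)), 3)*(-67) = -52 + (3*((5 + 3)*(2 + 1))/(-11 + 3))*(-67) = -52 + (3*(8*3)/(-8))*(-67) = -52 + (3*24*(-⅛))*(-67) = -52 - 9*(-67) = -52 + 603 = 551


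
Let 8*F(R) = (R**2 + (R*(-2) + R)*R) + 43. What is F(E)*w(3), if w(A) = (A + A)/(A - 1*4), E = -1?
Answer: -129/4 ≈ -32.250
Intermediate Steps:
F(R) = 43/8 (F(R) = ((R**2 + (R*(-2) + R)*R) + 43)/8 = ((R**2 + (-2*R + R)*R) + 43)/8 = ((R**2 + (-R)*R) + 43)/8 = ((R**2 - R**2) + 43)/8 = (0 + 43)/8 = (1/8)*43 = 43/8)
w(A) = 2*A/(-4 + A) (w(A) = (2*A)/(A - 4) = (2*A)/(-4 + A) = 2*A/(-4 + A))
F(E)*w(3) = 43*(2*3/(-4 + 3))/8 = 43*(2*3/(-1))/8 = 43*(2*3*(-1))/8 = (43/8)*(-6) = -129/4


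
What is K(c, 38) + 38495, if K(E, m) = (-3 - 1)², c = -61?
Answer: 38511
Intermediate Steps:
K(E, m) = 16 (K(E, m) = (-4)² = 16)
K(c, 38) + 38495 = 16 + 38495 = 38511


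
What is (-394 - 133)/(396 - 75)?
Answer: -527/321 ≈ -1.6417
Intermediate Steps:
(-394 - 133)/(396 - 75) = -527/321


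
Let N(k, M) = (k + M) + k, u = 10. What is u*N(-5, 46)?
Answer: 360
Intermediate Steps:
N(k, M) = M + 2*k (N(k, M) = (M + k) + k = M + 2*k)
u*N(-5, 46) = 10*(46 + 2*(-5)) = 10*(46 - 10) = 10*36 = 360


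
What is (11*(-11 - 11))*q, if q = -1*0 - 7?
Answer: 1694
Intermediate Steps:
q = -7 (q = 0 - 7 = -7)
(11*(-11 - 11))*q = (11*(-11 - 11))*(-7) = (11*(-22))*(-7) = -242*(-7) = 1694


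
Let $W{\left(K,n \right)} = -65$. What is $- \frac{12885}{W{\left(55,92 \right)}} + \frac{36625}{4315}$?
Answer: $\frac{2319176}{11219} \approx 206.72$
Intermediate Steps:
$- \frac{12885}{W{\left(55,92 \right)}} + \frac{36625}{4315} = - \frac{12885}{-65} + \frac{36625}{4315} = \left(-12885\right) \left(- \frac{1}{65}\right) + 36625 \cdot \frac{1}{4315} = \frac{2577}{13} + \frac{7325}{863} = \frac{2319176}{11219}$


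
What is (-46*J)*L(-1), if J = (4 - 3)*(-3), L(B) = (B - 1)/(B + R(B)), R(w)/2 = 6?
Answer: -276/11 ≈ -25.091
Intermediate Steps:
R(w) = 12 (R(w) = 2*6 = 12)
L(B) = (-1 + B)/(12 + B) (L(B) = (B - 1)/(B + 12) = (-1 + B)/(12 + B))
J = -3 (J = 1*(-3) = -3)
(-46*J)*L(-1) = (-46*(-3))*((-1 - 1)/(12 - 1)) = 138*(-2/11) = -276/11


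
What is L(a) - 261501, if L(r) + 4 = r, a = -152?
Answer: -261657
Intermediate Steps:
L(r) = -4 + r
L(a) - 261501 = (-4 - 152) - 261501 = -156 - 261501 = -261657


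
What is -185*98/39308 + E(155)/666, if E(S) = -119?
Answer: -2094029/3272391 ≈ -0.63991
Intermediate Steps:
-185*98/39308 + E(155)/666 = -185*98/39308 - 119/666 = -18130*1/39308 - 119*1/666 = -9065/19654 - 119/666 = -2094029/3272391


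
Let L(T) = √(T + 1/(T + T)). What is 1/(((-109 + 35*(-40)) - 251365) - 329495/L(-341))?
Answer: -29404568031/7472672067934619 - 329495*I*√158607966/14945344135869238 ≈ -3.9349e-6 - 2.7766e-7*I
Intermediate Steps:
L(T) = √(T + 1/(2*T))
1/(((-109 + 35*(-40)) - 251365) - 329495/L(-341)) = 1/(((-109 + 35*(-40)) - 251365) - 329495*2/√(2/(-341) + 4*(-341))) = 1/(((-109 - 1400) - 251365) - 329495*2/√(2*(-1/341) - 1364)) = 1/((-1509 - 251365) - 329495*2/√(-2/341 - 1364)) = 1/(-252874 - 329495*(-I*√158607966/232563)) = 1/(-252874 - (-329495)*I*√158607966/232563) = 1/(-252874 + 329495*I*√158607966/232563)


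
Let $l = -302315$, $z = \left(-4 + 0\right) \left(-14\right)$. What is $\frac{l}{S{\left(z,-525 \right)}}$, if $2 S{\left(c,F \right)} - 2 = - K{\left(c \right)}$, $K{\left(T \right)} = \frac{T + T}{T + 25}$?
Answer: $- \frac{4897503}{5} \approx -9.795 \cdot 10^{5}$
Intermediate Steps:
$z = 56$ ($z = \left(-4\right) \left(-14\right) = 56$)
$K{\left(T \right)} = \frac{2 T}{25 + T}$
$S{\left(c,F \right)} = 1 - \frac{c}{25 + c}$ ($S{\left(c,F \right)} = 1 + \frac{\left(-1\right) \frac{2 c}{25 + c}}{2} = 1 + \frac{\left(-2\right) c \frac{1}{25 + c}}{2} = 1 - \frac{c}{25 + c}$)
$\frac{l}{S{\left(z,-525 \right)}} = - \frac{302315}{25 \frac{1}{25 + 56}} = - \frac{302315}{25 \cdot \frac{1}{81}} = - \frac{302315}{\frac{25}{81}} = \left(-302315\right) \frac{81}{25} = - \frac{4897503}{5}$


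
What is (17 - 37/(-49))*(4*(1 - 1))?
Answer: 0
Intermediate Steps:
(17 - 37/(-49))*(4*(1 - 1)) = (17 - 37*(-1/49))*(4*0) = (17 + 37/49)*0 = (870/49)*0 = 0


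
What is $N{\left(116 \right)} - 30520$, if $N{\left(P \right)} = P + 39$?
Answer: $-30365$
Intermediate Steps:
$N{\left(P \right)} = 39 + P$
$N{\left(116 \right)} - 30520 = \left(39 + 116\right) - 30520 = 155 - 30520 = -30365$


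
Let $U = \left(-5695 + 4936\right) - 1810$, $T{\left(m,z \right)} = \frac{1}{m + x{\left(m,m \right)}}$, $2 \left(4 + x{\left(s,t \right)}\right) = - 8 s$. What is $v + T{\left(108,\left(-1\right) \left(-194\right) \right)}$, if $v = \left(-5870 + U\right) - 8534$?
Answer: $- \frac{5567145}{328} \approx -16973.0$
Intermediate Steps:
$x{\left(s,t \right)} = -4 - 4 s$ ($x{\left(s,t \right)} = -4 + \frac{\left(-8\right) s}{2} = -4 - 4 s$)
$T{\left(m,z \right)} = \frac{1}{-4 - 3 m}$ ($T{\left(m,z \right)} = \frac{1}{m - \left(4 + 4 m\right)} = \frac{1}{-4 - 3 m}$)
$U = -2569$ ($U = -759 - 1810 = -2569$)
$v = -16973$ ($v = \left(-5870 - 2569\right) - 8534 = -8439 - 8534 = -16973$)
$v + T{\left(108,\left(-1\right) \left(-194\right) \right)} = -16973 - \frac{1}{4 + 3 \cdot 108} = -16973 - \frac{1}{4 + 324} = -16973 - \frac{1}{328} = - \frac{5567145}{328}$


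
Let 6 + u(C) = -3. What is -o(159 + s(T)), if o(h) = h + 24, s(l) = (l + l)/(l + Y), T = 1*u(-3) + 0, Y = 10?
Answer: -165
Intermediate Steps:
u(C) = -9 (u(C) = -6 - 3 = -9)
T = -9 (T = 1*(-9) + 0 = -9 + 0 = -9)
s(l) = 2*l/(10 + l) (s(l) = (l + l)/(l + 10) = (2*l)/(10 + l) = 2*l/(10 + l))
o(h) = 24 + h
-o(159 + s(T)) = -(24 + (159 + 2*(-9)/(10 - 9))) = -(24 + (159 + 2*(-9)/1)) = -(24 + (159 + 2*(-9)*1)) = -(24 + (159 - 18)) = -(24 + 141) = -1*165 = -165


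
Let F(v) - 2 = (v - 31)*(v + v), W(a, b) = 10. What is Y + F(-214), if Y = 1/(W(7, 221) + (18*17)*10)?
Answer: 321926341/3070 ≈ 1.0486e+5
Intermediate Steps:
F(v) = 2 + 2*v*(-31 + v) (F(v) = 2 + (v - 31)*(v + v) = 2 + (-31 + v)*(2*v) = 2 + 2*v*(-31 + v))
Y = 1/3070 (Y = 1/(10 + (18*17)*10) = 1/(10 + 306*10) = 1/(10 + 3060) = 1/3070 ≈ 0.00032573)
Y + F(-214) = 1/3070 + (2 - 62*(-214) + 2*(-214)²) = 1/3070 + (2 + 13268 + 2*45796) = 1/3070 + (2 + 13268 + 91592) = 1/3070 + 104862 = 321926341/3070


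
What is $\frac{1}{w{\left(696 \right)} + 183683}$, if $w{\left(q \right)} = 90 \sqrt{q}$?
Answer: $\frac{183683}{33733806889} - \frac{180 \sqrt{174}}{33733806889} \approx 5.3747 \cdot 10^{-6}$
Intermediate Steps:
$\frac{1}{w{\left(696 \right)} + 183683} = \frac{1}{90 \sqrt{696} + 183683} = \frac{1}{90 \cdot 2 \sqrt{174} + 183683} = \frac{1}{180 \sqrt{174} + 183683} = \frac{1}{183683 + 180 \sqrt{174}}$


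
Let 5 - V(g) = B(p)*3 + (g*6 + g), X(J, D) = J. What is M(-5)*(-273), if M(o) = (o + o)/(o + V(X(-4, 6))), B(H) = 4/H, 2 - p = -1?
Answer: 455/4 ≈ 113.75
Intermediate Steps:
p = 3 (p = 2 - 1*(-1) = 2 + 1 = 3)
V(g) = 1 - 7*g (V(g) = 5 - ((4/3)*3 + (g*6 + g)) = 5 - ((4*(⅓))*3 + (6*g + g)) = 5 - ((4/3)*3 + 7*g) = 5 - (4 + 7*g) = 5 + (-4 - 7*g) = 1 - 7*g)
M(o) = 2*o/(29 + o) (M(o) = (o + o)/(o + (1 - 7*(-4))) = (2*o)/(o + (1 + 28)) = (2*o)/(o + 29) = (2*o)/(29 + o) = 2*o/(29 + o))
M(-5)*(-273) = (2*(-5)/(29 - 5))*(-273) = (2*(-5)/24)*(-273) = (2*(-5)*(1/24))*(-273) = -5/12*(-273) = 455/4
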